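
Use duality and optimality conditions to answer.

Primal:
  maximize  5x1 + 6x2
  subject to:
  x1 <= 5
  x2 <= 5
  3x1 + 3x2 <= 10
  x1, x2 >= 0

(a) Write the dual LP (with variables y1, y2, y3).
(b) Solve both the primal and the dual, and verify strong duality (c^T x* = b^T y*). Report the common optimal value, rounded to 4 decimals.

The standard primal-dual pair for 'max c^T x s.t. A x <= b, x >= 0' is:
  Dual:  min b^T y  s.t.  A^T y >= c,  y >= 0.

So the dual LP is:
  minimize  5y1 + 5y2 + 10y3
  subject to:
    y1 + 3y3 >= 5
    y2 + 3y3 >= 6
    y1, y2, y3 >= 0

Solving the primal: x* = (0, 3.3333).
  primal value c^T x* = 20.
Solving the dual: y* = (0, 0, 2).
  dual value b^T y* = 20.
Strong duality: c^T x* = b^T y*. Confirmed.

20


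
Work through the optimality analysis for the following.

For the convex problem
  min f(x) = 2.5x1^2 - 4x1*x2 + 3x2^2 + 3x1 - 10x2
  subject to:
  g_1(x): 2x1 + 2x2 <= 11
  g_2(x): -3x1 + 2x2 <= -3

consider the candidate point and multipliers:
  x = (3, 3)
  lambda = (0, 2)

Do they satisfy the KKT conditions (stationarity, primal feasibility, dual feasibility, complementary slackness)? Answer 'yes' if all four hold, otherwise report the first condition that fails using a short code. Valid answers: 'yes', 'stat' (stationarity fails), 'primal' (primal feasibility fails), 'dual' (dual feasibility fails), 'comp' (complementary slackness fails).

Gradient of f: grad f(x) = Q x + c = (6, -4)
Constraint values g_i(x) = a_i^T x - b_i:
  g_1((3, 3)) = 1
  g_2((3, 3)) = 0
Stationarity residual: grad f(x) + sum_i lambda_i a_i = (0, 0)
  -> stationarity OK
Primal feasibility (all g_i <= 0): FAILS
Dual feasibility (all lambda_i >= 0): OK
Complementary slackness (lambda_i * g_i(x) = 0 for all i): OK

Verdict: the first failing condition is primal_feasibility -> primal.

primal


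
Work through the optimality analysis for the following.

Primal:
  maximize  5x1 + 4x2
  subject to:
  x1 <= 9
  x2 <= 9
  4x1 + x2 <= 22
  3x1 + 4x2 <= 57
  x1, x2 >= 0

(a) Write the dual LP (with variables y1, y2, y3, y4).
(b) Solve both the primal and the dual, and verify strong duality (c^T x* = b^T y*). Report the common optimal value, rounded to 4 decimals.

The standard primal-dual pair for 'max c^T x s.t. A x <= b, x >= 0' is:
  Dual:  min b^T y  s.t.  A^T y >= c,  y >= 0.

So the dual LP is:
  minimize  9y1 + 9y2 + 22y3 + 57y4
  subject to:
    y1 + 4y3 + 3y4 >= 5
    y2 + y3 + 4y4 >= 4
    y1, y2, y3, y4 >= 0

Solving the primal: x* = (3.25, 9).
  primal value c^T x* = 52.25.
Solving the dual: y* = (0, 2.75, 1.25, 0).
  dual value b^T y* = 52.25.
Strong duality: c^T x* = b^T y*. Confirmed.

52.25


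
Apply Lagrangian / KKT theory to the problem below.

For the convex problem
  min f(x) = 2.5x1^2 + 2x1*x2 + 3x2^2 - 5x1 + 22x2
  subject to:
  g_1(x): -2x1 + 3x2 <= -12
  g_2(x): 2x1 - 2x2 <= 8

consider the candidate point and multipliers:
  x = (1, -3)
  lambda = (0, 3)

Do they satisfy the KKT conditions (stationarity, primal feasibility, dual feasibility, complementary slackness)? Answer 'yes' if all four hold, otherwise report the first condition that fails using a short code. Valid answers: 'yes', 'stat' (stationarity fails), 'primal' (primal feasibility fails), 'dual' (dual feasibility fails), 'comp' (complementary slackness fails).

Gradient of f: grad f(x) = Q x + c = (-6, 6)
Constraint values g_i(x) = a_i^T x - b_i:
  g_1((1, -3)) = 1
  g_2((1, -3)) = 0
Stationarity residual: grad f(x) + sum_i lambda_i a_i = (0, 0)
  -> stationarity OK
Primal feasibility (all g_i <= 0): FAILS
Dual feasibility (all lambda_i >= 0): OK
Complementary slackness (lambda_i * g_i(x) = 0 for all i): OK

Verdict: the first failing condition is primal_feasibility -> primal.

primal


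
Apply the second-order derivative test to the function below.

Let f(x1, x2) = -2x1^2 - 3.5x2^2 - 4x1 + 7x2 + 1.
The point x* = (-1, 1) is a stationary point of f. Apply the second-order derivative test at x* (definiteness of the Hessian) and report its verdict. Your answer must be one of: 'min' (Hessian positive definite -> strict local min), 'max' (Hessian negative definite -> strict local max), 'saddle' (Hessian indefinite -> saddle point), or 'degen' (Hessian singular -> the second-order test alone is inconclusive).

Compute the Hessian H = grad^2 f:
  H = [[-4, 0], [0, -7]]
Verify stationarity: grad f(x*) = H x* + g = (0, 0).
Eigenvalues of H: -7, -4.
Both eigenvalues < 0, so H is negative definite -> x* is a strict local max.

max


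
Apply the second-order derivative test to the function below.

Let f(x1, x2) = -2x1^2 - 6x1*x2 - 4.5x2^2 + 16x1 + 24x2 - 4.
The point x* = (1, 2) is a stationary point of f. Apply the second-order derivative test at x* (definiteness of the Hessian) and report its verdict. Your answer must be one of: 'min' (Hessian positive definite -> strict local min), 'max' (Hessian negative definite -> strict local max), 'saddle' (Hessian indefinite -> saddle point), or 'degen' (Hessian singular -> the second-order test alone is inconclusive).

Compute the Hessian H = grad^2 f:
  H = [[-4, -6], [-6, -9]]
Verify stationarity: grad f(x*) = H x* + g = (0, 0).
Eigenvalues of H: -13, 0.
H has a zero eigenvalue (singular; negative semidefinite but not definite), so H is neither positive definite, negative definite, nor indefinite. The second-order test alone is inconclusive -> degen.
(Indeed, f is constant along the null direction of H through x*, so x* is not a strict local extremum.)

degen


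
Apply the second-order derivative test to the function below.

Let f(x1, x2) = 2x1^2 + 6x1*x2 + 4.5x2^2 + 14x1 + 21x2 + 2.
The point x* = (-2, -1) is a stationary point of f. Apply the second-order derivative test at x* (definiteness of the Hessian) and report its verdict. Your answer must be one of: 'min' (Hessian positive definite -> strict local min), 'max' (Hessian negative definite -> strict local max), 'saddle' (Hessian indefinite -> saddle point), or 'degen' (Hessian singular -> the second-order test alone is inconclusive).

Compute the Hessian H = grad^2 f:
  H = [[4, 6], [6, 9]]
Verify stationarity: grad f(x*) = H x* + g = (0, 0).
Eigenvalues of H: 0, 13.
H has a zero eigenvalue (singular; positive semidefinite but not definite), so H is neither positive definite, negative definite, nor indefinite. The second-order test alone is inconclusive -> degen.
(Indeed, f is constant along the null direction of H through x*, so x* is not a strict local extremum.)

degen


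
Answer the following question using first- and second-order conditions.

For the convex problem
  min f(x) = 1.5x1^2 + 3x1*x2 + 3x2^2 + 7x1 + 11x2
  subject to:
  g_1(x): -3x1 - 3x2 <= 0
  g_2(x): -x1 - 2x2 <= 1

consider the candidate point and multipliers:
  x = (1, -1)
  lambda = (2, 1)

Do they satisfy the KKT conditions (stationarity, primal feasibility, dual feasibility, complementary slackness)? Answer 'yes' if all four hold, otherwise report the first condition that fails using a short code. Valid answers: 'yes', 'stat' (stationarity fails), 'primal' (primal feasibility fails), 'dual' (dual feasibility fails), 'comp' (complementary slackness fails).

Gradient of f: grad f(x) = Q x + c = (7, 8)
Constraint values g_i(x) = a_i^T x - b_i:
  g_1((1, -1)) = 0
  g_2((1, -1)) = 0
Stationarity residual: grad f(x) + sum_i lambda_i a_i = (0, 0)
  -> stationarity OK
Primal feasibility (all g_i <= 0): OK
Dual feasibility (all lambda_i >= 0): OK
Complementary slackness (lambda_i * g_i(x) = 0 for all i): OK

Verdict: yes, KKT holds.

yes


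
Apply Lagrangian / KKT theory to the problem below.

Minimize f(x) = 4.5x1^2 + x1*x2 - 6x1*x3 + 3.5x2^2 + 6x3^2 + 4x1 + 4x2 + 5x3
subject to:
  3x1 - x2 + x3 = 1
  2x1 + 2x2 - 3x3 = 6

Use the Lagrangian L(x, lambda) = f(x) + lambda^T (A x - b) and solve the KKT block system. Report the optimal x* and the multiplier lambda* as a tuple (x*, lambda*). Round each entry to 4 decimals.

Form the Lagrangian:
  L(x, lambda) = (1/2) x^T Q x + c^T x + lambda^T (A x - b)
Stationarity (grad_x L = 0): Q x + c + A^T lambda = 0.
Primal feasibility: A x = b.

This gives the KKT block system:
  [ Q   A^T ] [ x     ]   [-c ]
  [ A    0  ] [ lambda ] = [ b ]

Solving the linear system:
  x*      = (0.8606, 0.4671, -1.1148)
  lambda* = (-2.6929, -5.4116)
  f(x*)   = 17.4497

x* = (0.8606, 0.4671, -1.1148), lambda* = (-2.6929, -5.4116)


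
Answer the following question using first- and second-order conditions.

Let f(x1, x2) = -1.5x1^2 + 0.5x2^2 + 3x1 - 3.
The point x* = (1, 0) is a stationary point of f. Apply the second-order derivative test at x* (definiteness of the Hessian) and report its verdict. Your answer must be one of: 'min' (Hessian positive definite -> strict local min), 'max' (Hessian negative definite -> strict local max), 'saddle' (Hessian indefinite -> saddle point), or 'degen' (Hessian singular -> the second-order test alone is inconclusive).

Compute the Hessian H = grad^2 f:
  H = [[-3, 0], [0, 1]]
Verify stationarity: grad f(x*) = H x* + g = (0, 0).
Eigenvalues of H: -3, 1.
Eigenvalues have mixed signs, so H is indefinite -> x* is a saddle point.

saddle


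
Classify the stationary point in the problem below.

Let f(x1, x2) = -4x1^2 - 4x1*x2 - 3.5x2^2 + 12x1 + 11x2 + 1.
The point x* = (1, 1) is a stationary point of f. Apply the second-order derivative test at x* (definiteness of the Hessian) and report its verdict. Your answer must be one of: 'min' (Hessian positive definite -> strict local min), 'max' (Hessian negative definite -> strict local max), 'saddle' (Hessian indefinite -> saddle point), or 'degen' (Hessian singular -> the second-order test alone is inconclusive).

Compute the Hessian H = grad^2 f:
  H = [[-8, -4], [-4, -7]]
Verify stationarity: grad f(x*) = H x* + g = (0, 0).
Eigenvalues of H: -11.5311, -3.4689.
Both eigenvalues < 0, so H is negative definite -> x* is a strict local max.

max


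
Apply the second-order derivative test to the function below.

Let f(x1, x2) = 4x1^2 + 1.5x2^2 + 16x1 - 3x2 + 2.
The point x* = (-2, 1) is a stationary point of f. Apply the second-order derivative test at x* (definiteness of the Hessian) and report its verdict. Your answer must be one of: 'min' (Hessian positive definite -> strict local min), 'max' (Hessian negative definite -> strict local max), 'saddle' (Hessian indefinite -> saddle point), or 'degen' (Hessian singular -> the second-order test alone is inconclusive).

Compute the Hessian H = grad^2 f:
  H = [[8, 0], [0, 3]]
Verify stationarity: grad f(x*) = H x* + g = (0, 0).
Eigenvalues of H: 3, 8.
Both eigenvalues > 0, so H is positive definite -> x* is a strict local min.

min


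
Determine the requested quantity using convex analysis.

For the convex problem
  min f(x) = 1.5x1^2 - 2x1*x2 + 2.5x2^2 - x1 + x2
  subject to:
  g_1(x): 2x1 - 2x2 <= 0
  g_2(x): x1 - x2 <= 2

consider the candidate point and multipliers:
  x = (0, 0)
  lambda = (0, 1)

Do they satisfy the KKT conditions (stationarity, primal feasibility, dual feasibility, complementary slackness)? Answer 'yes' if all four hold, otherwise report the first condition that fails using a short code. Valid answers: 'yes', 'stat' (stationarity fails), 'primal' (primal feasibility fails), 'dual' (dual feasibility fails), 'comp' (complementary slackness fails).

Gradient of f: grad f(x) = Q x + c = (-1, 1)
Constraint values g_i(x) = a_i^T x - b_i:
  g_1((0, 0)) = 0
  g_2((0, 0)) = -2
Stationarity residual: grad f(x) + sum_i lambda_i a_i = (0, 0)
  -> stationarity OK
Primal feasibility (all g_i <= 0): OK
Dual feasibility (all lambda_i >= 0): OK
Complementary slackness (lambda_i * g_i(x) = 0 for all i): FAILS

Verdict: the first failing condition is complementary_slackness -> comp.

comp


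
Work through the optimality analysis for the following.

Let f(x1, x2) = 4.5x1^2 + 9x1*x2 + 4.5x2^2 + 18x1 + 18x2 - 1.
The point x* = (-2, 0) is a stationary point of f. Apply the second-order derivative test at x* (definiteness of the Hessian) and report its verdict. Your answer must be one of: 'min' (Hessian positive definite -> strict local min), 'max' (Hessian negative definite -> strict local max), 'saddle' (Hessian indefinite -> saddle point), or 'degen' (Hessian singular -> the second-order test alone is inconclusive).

Compute the Hessian H = grad^2 f:
  H = [[9, 9], [9, 9]]
Verify stationarity: grad f(x*) = H x* + g = (0, 0).
Eigenvalues of H: 0, 18.
H has a zero eigenvalue (singular; positive semidefinite but not definite), so H is neither positive definite, negative definite, nor indefinite. The second-order test alone is inconclusive -> degen.
(Indeed, f is constant along the null direction of H through x*, so x* is not a strict local extremum.)

degen


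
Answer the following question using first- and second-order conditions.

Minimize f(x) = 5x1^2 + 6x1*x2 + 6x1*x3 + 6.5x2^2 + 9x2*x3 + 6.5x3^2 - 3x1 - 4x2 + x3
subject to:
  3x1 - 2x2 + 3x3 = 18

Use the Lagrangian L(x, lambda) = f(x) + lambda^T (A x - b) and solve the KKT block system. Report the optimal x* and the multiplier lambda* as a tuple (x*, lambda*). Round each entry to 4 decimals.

Form the Lagrangian:
  L(x, lambda) = (1/2) x^T Q x + c^T x + lambda^T (A x - b)
Stationarity (grad_x L = 0): Q x + c + A^T lambda = 0.
Primal feasibility: A x = b.

This gives the KKT block system:
  [ Q   A^T ] [ x     ]   [-c ]
  [ A    0  ] [ lambda ] = [ b ]

Solving the linear system:
  x*      = (2.247, -2.776, 1.9023)
  lambda* = (-4.7427)
  f(x*)   = 45.8165

x* = (2.247, -2.776, 1.9023), lambda* = (-4.7427)


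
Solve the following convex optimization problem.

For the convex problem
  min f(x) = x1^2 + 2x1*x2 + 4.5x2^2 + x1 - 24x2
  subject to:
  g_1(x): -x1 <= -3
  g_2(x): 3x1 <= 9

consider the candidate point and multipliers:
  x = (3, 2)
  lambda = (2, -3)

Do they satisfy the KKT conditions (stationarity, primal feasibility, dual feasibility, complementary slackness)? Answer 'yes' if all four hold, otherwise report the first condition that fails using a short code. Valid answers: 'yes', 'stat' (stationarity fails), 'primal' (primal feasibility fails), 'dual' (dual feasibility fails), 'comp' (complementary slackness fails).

Gradient of f: grad f(x) = Q x + c = (11, 0)
Constraint values g_i(x) = a_i^T x - b_i:
  g_1((3, 2)) = 0
  g_2((3, 2)) = 0
Stationarity residual: grad f(x) + sum_i lambda_i a_i = (0, 0)
  -> stationarity OK
Primal feasibility (all g_i <= 0): OK
Dual feasibility (all lambda_i >= 0): FAILS
Complementary slackness (lambda_i * g_i(x) = 0 for all i): OK

Verdict: the first failing condition is dual_feasibility -> dual.

dual


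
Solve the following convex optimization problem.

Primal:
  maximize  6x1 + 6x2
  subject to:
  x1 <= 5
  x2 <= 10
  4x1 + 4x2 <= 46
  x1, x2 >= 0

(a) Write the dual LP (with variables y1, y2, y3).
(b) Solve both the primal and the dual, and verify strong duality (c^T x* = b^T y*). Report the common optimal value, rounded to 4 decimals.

The standard primal-dual pair for 'max c^T x s.t. A x <= b, x >= 0' is:
  Dual:  min b^T y  s.t.  A^T y >= c,  y >= 0.

So the dual LP is:
  minimize  5y1 + 10y2 + 46y3
  subject to:
    y1 + 4y3 >= 6
    y2 + 4y3 >= 6
    y1, y2, y3 >= 0

Solving the primal: x* = (1.5, 10).
  primal value c^T x* = 69.
Solving the dual: y* = (0, 0, 1.5).
  dual value b^T y* = 69.
Strong duality: c^T x* = b^T y*. Confirmed.

69


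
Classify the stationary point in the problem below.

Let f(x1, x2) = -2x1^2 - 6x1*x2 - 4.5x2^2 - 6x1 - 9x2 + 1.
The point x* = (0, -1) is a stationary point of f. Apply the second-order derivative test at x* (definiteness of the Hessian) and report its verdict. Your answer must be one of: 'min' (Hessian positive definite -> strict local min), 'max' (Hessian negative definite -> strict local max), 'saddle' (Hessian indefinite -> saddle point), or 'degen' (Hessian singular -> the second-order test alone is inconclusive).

Compute the Hessian H = grad^2 f:
  H = [[-4, -6], [-6, -9]]
Verify stationarity: grad f(x*) = H x* + g = (0, 0).
Eigenvalues of H: -13, 0.
H has a zero eigenvalue (singular; negative semidefinite but not definite), so H is neither positive definite, negative definite, nor indefinite. The second-order test alone is inconclusive -> degen.
(Indeed, f is constant along the null direction of H through x*, so x* is not a strict local extremum.)

degen


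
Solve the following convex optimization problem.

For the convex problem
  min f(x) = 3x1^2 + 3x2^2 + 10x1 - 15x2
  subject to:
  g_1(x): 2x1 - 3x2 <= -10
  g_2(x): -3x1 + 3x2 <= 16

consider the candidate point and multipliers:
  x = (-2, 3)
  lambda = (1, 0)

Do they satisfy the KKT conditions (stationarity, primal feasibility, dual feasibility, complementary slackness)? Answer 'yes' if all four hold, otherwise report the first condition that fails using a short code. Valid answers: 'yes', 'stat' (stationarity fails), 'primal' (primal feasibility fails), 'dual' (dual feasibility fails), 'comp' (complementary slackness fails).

Gradient of f: grad f(x) = Q x + c = (-2, 3)
Constraint values g_i(x) = a_i^T x - b_i:
  g_1((-2, 3)) = -3
  g_2((-2, 3)) = -1
Stationarity residual: grad f(x) + sum_i lambda_i a_i = (0, 0)
  -> stationarity OK
Primal feasibility (all g_i <= 0): OK
Dual feasibility (all lambda_i >= 0): OK
Complementary slackness (lambda_i * g_i(x) = 0 for all i): FAILS

Verdict: the first failing condition is complementary_slackness -> comp.

comp


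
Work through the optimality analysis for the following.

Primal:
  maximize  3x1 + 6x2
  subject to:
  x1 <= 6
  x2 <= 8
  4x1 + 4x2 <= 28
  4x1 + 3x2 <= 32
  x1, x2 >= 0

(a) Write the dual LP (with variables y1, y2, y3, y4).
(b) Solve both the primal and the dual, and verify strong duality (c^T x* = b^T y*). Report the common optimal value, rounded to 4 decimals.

The standard primal-dual pair for 'max c^T x s.t. A x <= b, x >= 0' is:
  Dual:  min b^T y  s.t.  A^T y >= c,  y >= 0.

So the dual LP is:
  minimize  6y1 + 8y2 + 28y3 + 32y4
  subject to:
    y1 + 4y3 + 4y4 >= 3
    y2 + 4y3 + 3y4 >= 6
    y1, y2, y3, y4 >= 0

Solving the primal: x* = (0, 7).
  primal value c^T x* = 42.
Solving the dual: y* = (0, 0, 1.5, 0).
  dual value b^T y* = 42.
Strong duality: c^T x* = b^T y*. Confirmed.

42


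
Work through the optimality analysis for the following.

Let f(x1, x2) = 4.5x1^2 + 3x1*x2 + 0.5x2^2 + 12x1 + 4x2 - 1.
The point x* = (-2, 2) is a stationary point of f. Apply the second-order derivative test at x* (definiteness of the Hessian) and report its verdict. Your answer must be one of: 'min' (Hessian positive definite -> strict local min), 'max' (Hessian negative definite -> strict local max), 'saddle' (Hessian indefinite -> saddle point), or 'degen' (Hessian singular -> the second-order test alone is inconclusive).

Compute the Hessian H = grad^2 f:
  H = [[9, 3], [3, 1]]
Verify stationarity: grad f(x*) = H x* + g = (0, 0).
Eigenvalues of H: 0, 10.
H has a zero eigenvalue (singular; positive semidefinite but not definite), so H is neither positive definite, negative definite, nor indefinite. The second-order test alone is inconclusive -> degen.
(Indeed, f is constant along the null direction of H through x*, so x* is not a strict local extremum.)

degen


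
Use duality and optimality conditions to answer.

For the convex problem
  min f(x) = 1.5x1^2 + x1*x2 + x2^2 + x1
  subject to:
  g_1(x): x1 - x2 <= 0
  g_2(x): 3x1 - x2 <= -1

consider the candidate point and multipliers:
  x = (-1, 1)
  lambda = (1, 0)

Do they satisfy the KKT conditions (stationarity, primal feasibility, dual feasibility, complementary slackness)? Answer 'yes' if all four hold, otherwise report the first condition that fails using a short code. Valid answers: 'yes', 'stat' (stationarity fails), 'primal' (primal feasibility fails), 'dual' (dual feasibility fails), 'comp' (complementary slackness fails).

Gradient of f: grad f(x) = Q x + c = (-1, 1)
Constraint values g_i(x) = a_i^T x - b_i:
  g_1((-1, 1)) = -2
  g_2((-1, 1)) = -3
Stationarity residual: grad f(x) + sum_i lambda_i a_i = (0, 0)
  -> stationarity OK
Primal feasibility (all g_i <= 0): OK
Dual feasibility (all lambda_i >= 0): OK
Complementary slackness (lambda_i * g_i(x) = 0 for all i): FAILS

Verdict: the first failing condition is complementary_slackness -> comp.

comp


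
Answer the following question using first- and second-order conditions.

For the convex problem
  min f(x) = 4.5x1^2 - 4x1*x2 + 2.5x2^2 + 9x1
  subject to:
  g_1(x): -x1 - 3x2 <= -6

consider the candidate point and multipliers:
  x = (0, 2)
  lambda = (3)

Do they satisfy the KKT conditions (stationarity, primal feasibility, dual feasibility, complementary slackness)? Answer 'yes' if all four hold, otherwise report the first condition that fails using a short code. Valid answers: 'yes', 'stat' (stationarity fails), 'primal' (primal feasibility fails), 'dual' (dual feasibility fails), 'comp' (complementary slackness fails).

Gradient of f: grad f(x) = Q x + c = (1, 10)
Constraint values g_i(x) = a_i^T x - b_i:
  g_1((0, 2)) = 0
Stationarity residual: grad f(x) + sum_i lambda_i a_i = (-2, 1)
  -> stationarity FAILS
Primal feasibility (all g_i <= 0): OK
Dual feasibility (all lambda_i >= 0): OK
Complementary slackness (lambda_i * g_i(x) = 0 for all i): OK

Verdict: the first failing condition is stationarity -> stat.

stat


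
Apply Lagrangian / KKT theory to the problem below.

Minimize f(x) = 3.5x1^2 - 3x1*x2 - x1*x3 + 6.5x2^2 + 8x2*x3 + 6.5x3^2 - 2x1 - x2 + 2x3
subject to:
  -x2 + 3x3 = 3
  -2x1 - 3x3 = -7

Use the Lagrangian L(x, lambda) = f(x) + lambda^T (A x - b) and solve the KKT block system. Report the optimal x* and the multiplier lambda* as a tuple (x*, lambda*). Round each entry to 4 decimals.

Form the Lagrangian:
  L(x, lambda) = (1/2) x^T Q x + c^T x + lambda^T (A x - b)
Stationarity (grad_x L = 0): Q x + c + A^T lambda = 0.
Primal feasibility: A x = b.

This gives the KKT block system:
  [ Q   A^T ] [ x     ]   [-c ]
  [ A    0  ] [ lambda ] = [ b ]

Solving the linear system:
  x*      = (1.9966, 0.0067, 1.0022)
  lambda* = (1.1151, 5.4771)
  f(x*)   = 16.4994

x* = (1.9966, 0.0067, 1.0022), lambda* = (1.1151, 5.4771)


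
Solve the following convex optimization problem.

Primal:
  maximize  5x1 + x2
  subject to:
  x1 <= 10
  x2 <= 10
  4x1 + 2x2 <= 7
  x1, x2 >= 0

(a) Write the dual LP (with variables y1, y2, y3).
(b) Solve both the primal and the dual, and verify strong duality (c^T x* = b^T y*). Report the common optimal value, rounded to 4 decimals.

The standard primal-dual pair for 'max c^T x s.t. A x <= b, x >= 0' is:
  Dual:  min b^T y  s.t.  A^T y >= c,  y >= 0.

So the dual LP is:
  minimize  10y1 + 10y2 + 7y3
  subject to:
    y1 + 4y3 >= 5
    y2 + 2y3 >= 1
    y1, y2, y3 >= 0

Solving the primal: x* = (1.75, 0).
  primal value c^T x* = 8.75.
Solving the dual: y* = (0, 0, 1.25).
  dual value b^T y* = 8.75.
Strong duality: c^T x* = b^T y*. Confirmed.

8.75


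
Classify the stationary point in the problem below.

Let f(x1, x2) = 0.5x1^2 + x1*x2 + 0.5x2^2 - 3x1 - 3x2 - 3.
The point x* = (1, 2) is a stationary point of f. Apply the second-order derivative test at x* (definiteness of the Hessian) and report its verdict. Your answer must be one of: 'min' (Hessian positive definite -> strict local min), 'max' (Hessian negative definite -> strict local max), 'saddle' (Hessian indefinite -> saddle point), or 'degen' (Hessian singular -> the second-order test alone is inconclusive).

Compute the Hessian H = grad^2 f:
  H = [[1, 1], [1, 1]]
Verify stationarity: grad f(x*) = H x* + g = (0, 0).
Eigenvalues of H: 0, 2.
H has a zero eigenvalue (singular; positive semidefinite but not definite), so H is neither positive definite, negative definite, nor indefinite. The second-order test alone is inconclusive -> degen.
(Indeed, f is constant along the null direction of H through x*, so x* is not a strict local extremum.)

degen


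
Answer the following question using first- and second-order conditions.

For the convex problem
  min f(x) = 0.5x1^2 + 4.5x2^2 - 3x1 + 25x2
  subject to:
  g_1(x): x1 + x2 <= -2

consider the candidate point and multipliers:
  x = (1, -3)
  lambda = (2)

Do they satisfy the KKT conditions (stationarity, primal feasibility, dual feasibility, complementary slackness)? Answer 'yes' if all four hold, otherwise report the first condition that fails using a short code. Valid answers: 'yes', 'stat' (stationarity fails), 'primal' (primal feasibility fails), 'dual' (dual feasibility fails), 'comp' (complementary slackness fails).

Gradient of f: grad f(x) = Q x + c = (-2, -2)
Constraint values g_i(x) = a_i^T x - b_i:
  g_1((1, -3)) = 0
Stationarity residual: grad f(x) + sum_i lambda_i a_i = (0, 0)
  -> stationarity OK
Primal feasibility (all g_i <= 0): OK
Dual feasibility (all lambda_i >= 0): OK
Complementary slackness (lambda_i * g_i(x) = 0 for all i): OK

Verdict: yes, KKT holds.

yes


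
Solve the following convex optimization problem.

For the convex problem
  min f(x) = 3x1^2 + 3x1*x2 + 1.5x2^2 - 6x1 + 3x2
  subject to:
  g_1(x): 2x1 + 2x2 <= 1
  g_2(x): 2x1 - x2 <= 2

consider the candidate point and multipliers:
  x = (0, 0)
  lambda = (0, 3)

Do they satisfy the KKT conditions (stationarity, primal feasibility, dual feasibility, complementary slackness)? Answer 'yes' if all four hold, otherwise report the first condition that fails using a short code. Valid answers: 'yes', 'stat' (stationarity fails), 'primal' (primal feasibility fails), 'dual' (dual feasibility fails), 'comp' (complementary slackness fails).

Gradient of f: grad f(x) = Q x + c = (-6, 3)
Constraint values g_i(x) = a_i^T x - b_i:
  g_1((0, 0)) = -1
  g_2((0, 0)) = -2
Stationarity residual: grad f(x) + sum_i lambda_i a_i = (0, 0)
  -> stationarity OK
Primal feasibility (all g_i <= 0): OK
Dual feasibility (all lambda_i >= 0): OK
Complementary slackness (lambda_i * g_i(x) = 0 for all i): FAILS

Verdict: the first failing condition is complementary_slackness -> comp.

comp


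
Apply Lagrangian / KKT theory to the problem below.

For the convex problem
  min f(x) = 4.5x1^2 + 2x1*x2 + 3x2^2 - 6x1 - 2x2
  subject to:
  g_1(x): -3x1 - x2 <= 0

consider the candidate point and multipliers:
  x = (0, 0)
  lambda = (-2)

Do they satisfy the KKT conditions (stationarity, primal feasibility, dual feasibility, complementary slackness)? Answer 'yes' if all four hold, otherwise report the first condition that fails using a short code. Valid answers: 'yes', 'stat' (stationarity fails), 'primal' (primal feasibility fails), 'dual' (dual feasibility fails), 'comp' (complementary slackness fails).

Gradient of f: grad f(x) = Q x + c = (-6, -2)
Constraint values g_i(x) = a_i^T x - b_i:
  g_1((0, 0)) = 0
Stationarity residual: grad f(x) + sum_i lambda_i a_i = (0, 0)
  -> stationarity OK
Primal feasibility (all g_i <= 0): OK
Dual feasibility (all lambda_i >= 0): FAILS
Complementary slackness (lambda_i * g_i(x) = 0 for all i): OK

Verdict: the first failing condition is dual_feasibility -> dual.

dual


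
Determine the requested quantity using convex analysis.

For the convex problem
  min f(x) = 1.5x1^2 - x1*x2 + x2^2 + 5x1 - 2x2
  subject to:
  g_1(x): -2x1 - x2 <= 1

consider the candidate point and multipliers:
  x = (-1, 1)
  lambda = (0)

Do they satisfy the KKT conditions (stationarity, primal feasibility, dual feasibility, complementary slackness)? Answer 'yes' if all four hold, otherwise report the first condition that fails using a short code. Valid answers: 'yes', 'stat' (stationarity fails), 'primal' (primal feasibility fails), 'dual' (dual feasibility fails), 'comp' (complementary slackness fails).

Gradient of f: grad f(x) = Q x + c = (1, 1)
Constraint values g_i(x) = a_i^T x - b_i:
  g_1((-1, 1)) = 0
Stationarity residual: grad f(x) + sum_i lambda_i a_i = (1, 1)
  -> stationarity FAILS
Primal feasibility (all g_i <= 0): OK
Dual feasibility (all lambda_i >= 0): OK
Complementary slackness (lambda_i * g_i(x) = 0 for all i): OK

Verdict: the first failing condition is stationarity -> stat.

stat


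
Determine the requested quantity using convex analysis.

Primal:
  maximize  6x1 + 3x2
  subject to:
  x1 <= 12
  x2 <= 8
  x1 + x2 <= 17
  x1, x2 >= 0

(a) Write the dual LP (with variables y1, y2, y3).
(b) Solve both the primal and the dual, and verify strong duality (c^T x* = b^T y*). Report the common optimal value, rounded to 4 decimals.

The standard primal-dual pair for 'max c^T x s.t. A x <= b, x >= 0' is:
  Dual:  min b^T y  s.t.  A^T y >= c,  y >= 0.

So the dual LP is:
  minimize  12y1 + 8y2 + 17y3
  subject to:
    y1 + y3 >= 6
    y2 + y3 >= 3
    y1, y2, y3 >= 0

Solving the primal: x* = (12, 5).
  primal value c^T x* = 87.
Solving the dual: y* = (3, 0, 3).
  dual value b^T y* = 87.
Strong duality: c^T x* = b^T y*. Confirmed.

87


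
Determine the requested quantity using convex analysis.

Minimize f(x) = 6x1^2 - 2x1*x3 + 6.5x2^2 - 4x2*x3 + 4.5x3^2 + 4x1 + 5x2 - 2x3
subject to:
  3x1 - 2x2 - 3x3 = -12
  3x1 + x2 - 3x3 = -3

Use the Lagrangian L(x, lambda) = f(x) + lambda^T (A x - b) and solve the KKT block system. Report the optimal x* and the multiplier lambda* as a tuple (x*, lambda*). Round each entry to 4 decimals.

Form the Lagrangian:
  L(x, lambda) = (1/2) x^T Q x + c^T x + lambda^T (A x - b)
Stationarity (grad_x L = 0): Q x + c + A^T lambda = 0.
Primal feasibility: A x = b.

This gives the KKT block system:
  [ Q   A^T ] [ x     ]   [-c ]
  [ A    0  ] [ lambda ] = [ b ]

Solving the linear system:
  x*      = (-0.2353, 3, 1.7647)
  lambda* = (12.5752, -11.7908)
  f(x*)   = 63.0294

x* = (-0.2353, 3, 1.7647), lambda* = (12.5752, -11.7908)


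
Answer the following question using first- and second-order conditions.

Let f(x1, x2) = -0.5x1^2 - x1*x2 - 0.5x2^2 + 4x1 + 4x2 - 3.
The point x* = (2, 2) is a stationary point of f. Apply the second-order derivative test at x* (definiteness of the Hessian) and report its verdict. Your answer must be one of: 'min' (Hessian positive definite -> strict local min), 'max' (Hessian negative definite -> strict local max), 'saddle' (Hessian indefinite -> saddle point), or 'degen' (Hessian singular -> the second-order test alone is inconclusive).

Compute the Hessian H = grad^2 f:
  H = [[-1, -1], [-1, -1]]
Verify stationarity: grad f(x*) = H x* + g = (0, 0).
Eigenvalues of H: -2, 0.
H has a zero eigenvalue (singular; negative semidefinite but not definite), so H is neither positive definite, negative definite, nor indefinite. The second-order test alone is inconclusive -> degen.
(Indeed, f is constant along the null direction of H through x*, so x* is not a strict local extremum.)

degen


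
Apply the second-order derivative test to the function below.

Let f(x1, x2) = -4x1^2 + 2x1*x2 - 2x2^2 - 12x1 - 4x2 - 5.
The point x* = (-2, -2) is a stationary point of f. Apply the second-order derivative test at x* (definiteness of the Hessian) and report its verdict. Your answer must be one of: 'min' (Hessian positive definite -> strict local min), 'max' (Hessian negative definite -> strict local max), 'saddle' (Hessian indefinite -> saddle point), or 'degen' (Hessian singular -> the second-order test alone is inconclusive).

Compute the Hessian H = grad^2 f:
  H = [[-8, 2], [2, -4]]
Verify stationarity: grad f(x*) = H x* + g = (0, 0).
Eigenvalues of H: -8.8284, -3.1716.
Both eigenvalues < 0, so H is negative definite -> x* is a strict local max.

max


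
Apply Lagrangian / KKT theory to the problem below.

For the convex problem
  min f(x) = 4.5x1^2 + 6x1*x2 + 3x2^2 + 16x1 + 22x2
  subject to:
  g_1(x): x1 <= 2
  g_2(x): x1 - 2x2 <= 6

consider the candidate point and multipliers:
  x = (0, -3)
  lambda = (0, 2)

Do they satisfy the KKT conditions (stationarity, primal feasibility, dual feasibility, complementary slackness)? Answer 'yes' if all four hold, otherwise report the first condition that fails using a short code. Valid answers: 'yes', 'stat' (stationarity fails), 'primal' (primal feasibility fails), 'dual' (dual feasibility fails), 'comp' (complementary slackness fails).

Gradient of f: grad f(x) = Q x + c = (-2, 4)
Constraint values g_i(x) = a_i^T x - b_i:
  g_1((0, -3)) = -2
  g_2((0, -3)) = 0
Stationarity residual: grad f(x) + sum_i lambda_i a_i = (0, 0)
  -> stationarity OK
Primal feasibility (all g_i <= 0): OK
Dual feasibility (all lambda_i >= 0): OK
Complementary slackness (lambda_i * g_i(x) = 0 for all i): OK

Verdict: yes, KKT holds.

yes


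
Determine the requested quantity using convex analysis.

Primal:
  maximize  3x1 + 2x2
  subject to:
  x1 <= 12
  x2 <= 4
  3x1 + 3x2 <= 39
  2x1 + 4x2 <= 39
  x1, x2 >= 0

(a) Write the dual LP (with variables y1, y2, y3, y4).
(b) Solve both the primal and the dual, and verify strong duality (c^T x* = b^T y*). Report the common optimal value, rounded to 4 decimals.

The standard primal-dual pair for 'max c^T x s.t. A x <= b, x >= 0' is:
  Dual:  min b^T y  s.t.  A^T y >= c,  y >= 0.

So the dual LP is:
  minimize  12y1 + 4y2 + 39y3 + 39y4
  subject to:
    y1 + 3y3 + 2y4 >= 3
    y2 + 3y3 + 4y4 >= 2
    y1, y2, y3, y4 >= 0

Solving the primal: x* = (12, 1).
  primal value c^T x* = 38.
Solving the dual: y* = (1, 0, 0.6667, 0).
  dual value b^T y* = 38.
Strong duality: c^T x* = b^T y*. Confirmed.

38


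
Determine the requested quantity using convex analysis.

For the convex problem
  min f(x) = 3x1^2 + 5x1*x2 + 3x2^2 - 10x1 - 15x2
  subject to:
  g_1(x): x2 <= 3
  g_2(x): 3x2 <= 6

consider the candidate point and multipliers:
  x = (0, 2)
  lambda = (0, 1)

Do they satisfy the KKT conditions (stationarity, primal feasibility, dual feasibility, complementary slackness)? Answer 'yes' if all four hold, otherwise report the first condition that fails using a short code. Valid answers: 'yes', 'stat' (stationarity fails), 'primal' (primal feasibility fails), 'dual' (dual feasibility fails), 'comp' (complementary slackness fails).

Gradient of f: grad f(x) = Q x + c = (0, -3)
Constraint values g_i(x) = a_i^T x - b_i:
  g_1((0, 2)) = -1
  g_2((0, 2)) = 0
Stationarity residual: grad f(x) + sum_i lambda_i a_i = (0, 0)
  -> stationarity OK
Primal feasibility (all g_i <= 0): OK
Dual feasibility (all lambda_i >= 0): OK
Complementary slackness (lambda_i * g_i(x) = 0 for all i): OK

Verdict: yes, KKT holds.

yes


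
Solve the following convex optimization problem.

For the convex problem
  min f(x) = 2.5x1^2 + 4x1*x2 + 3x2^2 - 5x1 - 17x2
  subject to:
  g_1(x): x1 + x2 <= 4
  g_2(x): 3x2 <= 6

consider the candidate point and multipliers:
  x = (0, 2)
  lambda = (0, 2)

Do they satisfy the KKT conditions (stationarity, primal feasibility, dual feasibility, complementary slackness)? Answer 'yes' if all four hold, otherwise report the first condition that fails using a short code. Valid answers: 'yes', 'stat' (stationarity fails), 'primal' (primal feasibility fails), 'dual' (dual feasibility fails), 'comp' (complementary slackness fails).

Gradient of f: grad f(x) = Q x + c = (3, -5)
Constraint values g_i(x) = a_i^T x - b_i:
  g_1((0, 2)) = -2
  g_2((0, 2)) = 0
Stationarity residual: grad f(x) + sum_i lambda_i a_i = (3, 1)
  -> stationarity FAILS
Primal feasibility (all g_i <= 0): OK
Dual feasibility (all lambda_i >= 0): OK
Complementary slackness (lambda_i * g_i(x) = 0 for all i): OK

Verdict: the first failing condition is stationarity -> stat.

stat


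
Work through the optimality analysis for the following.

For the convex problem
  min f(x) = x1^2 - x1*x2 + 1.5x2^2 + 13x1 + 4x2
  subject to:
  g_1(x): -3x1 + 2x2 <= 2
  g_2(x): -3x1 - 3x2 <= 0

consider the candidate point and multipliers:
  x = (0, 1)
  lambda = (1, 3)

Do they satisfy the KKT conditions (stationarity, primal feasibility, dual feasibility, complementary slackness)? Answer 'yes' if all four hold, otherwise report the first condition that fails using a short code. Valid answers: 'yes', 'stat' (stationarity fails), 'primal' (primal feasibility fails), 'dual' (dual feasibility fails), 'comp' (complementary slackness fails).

Gradient of f: grad f(x) = Q x + c = (12, 7)
Constraint values g_i(x) = a_i^T x - b_i:
  g_1((0, 1)) = 0
  g_2((0, 1)) = -3
Stationarity residual: grad f(x) + sum_i lambda_i a_i = (0, 0)
  -> stationarity OK
Primal feasibility (all g_i <= 0): OK
Dual feasibility (all lambda_i >= 0): OK
Complementary slackness (lambda_i * g_i(x) = 0 for all i): FAILS

Verdict: the first failing condition is complementary_slackness -> comp.

comp


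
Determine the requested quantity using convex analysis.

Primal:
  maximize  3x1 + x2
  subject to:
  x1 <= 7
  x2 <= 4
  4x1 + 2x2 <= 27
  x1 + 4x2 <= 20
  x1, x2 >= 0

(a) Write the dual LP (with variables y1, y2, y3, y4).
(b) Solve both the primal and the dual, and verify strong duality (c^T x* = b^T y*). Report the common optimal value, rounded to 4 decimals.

The standard primal-dual pair for 'max c^T x s.t. A x <= b, x >= 0' is:
  Dual:  min b^T y  s.t.  A^T y >= c,  y >= 0.

So the dual LP is:
  minimize  7y1 + 4y2 + 27y3 + 20y4
  subject to:
    y1 + 4y3 + y4 >= 3
    y2 + 2y3 + 4y4 >= 1
    y1, y2, y3, y4 >= 0

Solving the primal: x* = (6.75, 0).
  primal value c^T x* = 20.25.
Solving the dual: y* = (0, 0, 0.75, 0).
  dual value b^T y* = 20.25.
Strong duality: c^T x* = b^T y*. Confirmed.

20.25


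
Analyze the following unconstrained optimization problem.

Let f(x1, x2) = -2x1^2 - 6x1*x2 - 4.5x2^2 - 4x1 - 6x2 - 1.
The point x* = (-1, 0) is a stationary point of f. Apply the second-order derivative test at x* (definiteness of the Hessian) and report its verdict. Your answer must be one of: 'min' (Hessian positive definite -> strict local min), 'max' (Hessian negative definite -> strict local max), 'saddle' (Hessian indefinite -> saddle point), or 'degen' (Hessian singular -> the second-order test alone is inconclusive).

Compute the Hessian H = grad^2 f:
  H = [[-4, -6], [-6, -9]]
Verify stationarity: grad f(x*) = H x* + g = (0, 0).
Eigenvalues of H: -13, 0.
H has a zero eigenvalue (singular; negative semidefinite but not definite), so H is neither positive definite, negative definite, nor indefinite. The second-order test alone is inconclusive -> degen.
(Indeed, f is constant along the null direction of H through x*, so x* is not a strict local extremum.)

degen


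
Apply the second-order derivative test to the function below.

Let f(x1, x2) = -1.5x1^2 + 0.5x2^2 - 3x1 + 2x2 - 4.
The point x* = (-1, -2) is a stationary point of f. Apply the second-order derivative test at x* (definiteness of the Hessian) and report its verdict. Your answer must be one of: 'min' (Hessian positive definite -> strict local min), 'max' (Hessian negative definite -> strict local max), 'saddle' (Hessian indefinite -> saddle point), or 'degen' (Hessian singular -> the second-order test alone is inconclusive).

Compute the Hessian H = grad^2 f:
  H = [[-3, 0], [0, 1]]
Verify stationarity: grad f(x*) = H x* + g = (0, 0).
Eigenvalues of H: -3, 1.
Eigenvalues have mixed signs, so H is indefinite -> x* is a saddle point.

saddle


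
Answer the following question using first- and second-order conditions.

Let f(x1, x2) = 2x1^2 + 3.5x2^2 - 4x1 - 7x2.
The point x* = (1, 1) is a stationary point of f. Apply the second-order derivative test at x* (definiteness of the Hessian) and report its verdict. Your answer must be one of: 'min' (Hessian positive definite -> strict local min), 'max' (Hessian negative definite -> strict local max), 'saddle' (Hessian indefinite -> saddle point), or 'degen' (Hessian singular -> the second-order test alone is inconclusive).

Compute the Hessian H = grad^2 f:
  H = [[4, 0], [0, 7]]
Verify stationarity: grad f(x*) = H x* + g = (0, 0).
Eigenvalues of H: 4, 7.
Both eigenvalues > 0, so H is positive definite -> x* is a strict local min.

min


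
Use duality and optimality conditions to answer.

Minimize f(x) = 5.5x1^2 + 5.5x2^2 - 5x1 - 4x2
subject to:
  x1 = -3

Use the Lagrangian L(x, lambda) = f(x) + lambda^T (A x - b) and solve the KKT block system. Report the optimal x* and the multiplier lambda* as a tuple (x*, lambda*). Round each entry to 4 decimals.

Form the Lagrangian:
  L(x, lambda) = (1/2) x^T Q x + c^T x + lambda^T (A x - b)
Stationarity (grad_x L = 0): Q x + c + A^T lambda = 0.
Primal feasibility: A x = b.

This gives the KKT block system:
  [ Q   A^T ] [ x     ]   [-c ]
  [ A    0  ] [ lambda ] = [ b ]

Solving the linear system:
  x*      = (-3, 0.3636)
  lambda* = (38)
  f(x*)   = 63.7727

x* = (-3, 0.3636), lambda* = (38)
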